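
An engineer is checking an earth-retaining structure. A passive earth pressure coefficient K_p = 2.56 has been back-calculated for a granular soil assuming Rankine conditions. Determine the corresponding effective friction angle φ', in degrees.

K_p = (1+sin φ)/(1−sin φ) ⇒ sin φ = (K_p − 1)/(K_p + 1) = 0.4382.
φ = arcsin(0.4382) = 25.99°.

26.0°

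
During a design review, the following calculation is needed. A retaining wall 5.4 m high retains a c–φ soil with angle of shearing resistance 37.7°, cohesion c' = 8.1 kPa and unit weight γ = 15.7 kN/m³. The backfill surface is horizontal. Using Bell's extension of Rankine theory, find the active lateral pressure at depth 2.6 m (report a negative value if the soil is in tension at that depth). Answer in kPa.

K_a = (1 − sin φ)/(1 + sin φ) = 0.2411.
σ_a = K_a γ z − 2c√K_a = 0.2411×15.7×2.6 − 2×8.1×0.4910 = 1.886 kPa.

1.89 kPa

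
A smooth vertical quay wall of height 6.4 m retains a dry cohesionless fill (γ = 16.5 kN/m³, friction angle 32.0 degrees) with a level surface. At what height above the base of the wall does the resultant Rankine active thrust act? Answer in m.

K_a = 0.3073.
The pressure distribution is triangular, so the resultant acts at H/3 above the base = 6.4/3 = 2.133 m.

2.13 m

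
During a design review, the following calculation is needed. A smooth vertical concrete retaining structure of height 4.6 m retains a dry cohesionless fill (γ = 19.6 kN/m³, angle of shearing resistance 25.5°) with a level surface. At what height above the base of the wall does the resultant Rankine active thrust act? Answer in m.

K_a = 0.3981.
The pressure distribution is triangular, so the resultant acts at H/3 above the base = 4.6/3 = 1.533 m.

1.53 m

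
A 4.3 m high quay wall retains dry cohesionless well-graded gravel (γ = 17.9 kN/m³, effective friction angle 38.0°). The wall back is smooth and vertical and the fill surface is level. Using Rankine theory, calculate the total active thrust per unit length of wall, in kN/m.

K_a = tan²(45° − φ/2) = 0.2379.
P_a = ½ K_a γ H² = 0.5 × 0.2379 × 17.9 × 4.3² = 39.37 kN/m.

39.4 kN/m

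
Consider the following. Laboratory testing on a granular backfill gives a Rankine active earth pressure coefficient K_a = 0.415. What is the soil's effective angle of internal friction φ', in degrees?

24.4°

K_a = tan²(45° − φ/2) ⇒ 45° − φ/2 = arctan(√0.415) = 32.79°.
φ = 2(45° − 32.79°) = 24.42°.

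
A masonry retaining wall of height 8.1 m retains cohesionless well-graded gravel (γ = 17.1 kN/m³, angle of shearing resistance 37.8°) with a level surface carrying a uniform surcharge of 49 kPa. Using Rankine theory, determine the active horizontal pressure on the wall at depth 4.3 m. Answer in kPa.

29.4 kPa

K_a = (1 − sin φ)/(1 + sin φ) = 0.2400.
σ_v = γz + q = 17.1 × 4.3 + 49 = 122.5 kPa.
σ_h = K_a σ_v = 0.2400 × 122.5 = 29.41 kPa.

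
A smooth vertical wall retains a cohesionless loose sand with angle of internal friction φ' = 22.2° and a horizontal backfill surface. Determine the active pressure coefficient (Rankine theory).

K_a = tan²(45° − φ/2) = tan²(33.90°) = 0.4515.

0.452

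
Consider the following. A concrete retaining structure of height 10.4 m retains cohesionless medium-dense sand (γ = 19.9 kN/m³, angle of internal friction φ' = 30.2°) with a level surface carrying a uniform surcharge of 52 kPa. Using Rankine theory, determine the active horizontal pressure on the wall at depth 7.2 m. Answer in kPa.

K_a = (1 − sin φ)/(1 + sin φ) = 0.3307.
σ_v = γz + q = 19.9 × 7.2 + 52 = 195.3 kPa.
σ_h = K_a σ_v = 0.3307 × 195.3 = 64.57 kPa.

64.6 kPa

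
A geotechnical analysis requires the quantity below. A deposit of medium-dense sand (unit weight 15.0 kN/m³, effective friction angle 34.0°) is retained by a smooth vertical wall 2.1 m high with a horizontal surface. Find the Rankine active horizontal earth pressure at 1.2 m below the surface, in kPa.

5.09 kPa

K_a = (1 − sin φ)/(1 + sin φ) = 0.2827.
σ_h = K_a γ z = 0.2827 × 15.0 × 1.2 = 5.089 kPa.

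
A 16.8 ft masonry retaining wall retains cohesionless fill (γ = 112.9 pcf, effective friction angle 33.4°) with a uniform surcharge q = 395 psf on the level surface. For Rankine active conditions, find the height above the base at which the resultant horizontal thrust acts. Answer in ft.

6.42 ft

K_a = 0.2899.
Triangular part P₁ = ½K_aγH² = 4619 at H/3 = 5.600 ft; rectangular part P₂ = K_a q H = 1924 at H/2 = 8.400 ft.
ȳ = (P₁·5.600 + P₂·8.400)/(P₁+P₂) = 6.423 ft.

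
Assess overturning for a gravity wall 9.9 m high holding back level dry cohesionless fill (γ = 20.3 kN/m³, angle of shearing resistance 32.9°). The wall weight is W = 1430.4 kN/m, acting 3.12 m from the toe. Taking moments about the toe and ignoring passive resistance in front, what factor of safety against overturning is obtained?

4.59

K_a = tan²(45° − 32.9°/2) = 0.2960.
P_a = ½K_aγH² = 0.5×0.2960×20.3×9.9² = 294.5 kN/m, acting at H/3 = 3.300 m above the base.
Overturning moment M_o = P_a × H/3 = 294.5 × 3.300 = 971.8.
Resisting moment M_r = W × 3.12 = 1430.4 × 3.12 = 4463.
FS_overturning = M_r/M_o = 4463/971.8 = 4.592.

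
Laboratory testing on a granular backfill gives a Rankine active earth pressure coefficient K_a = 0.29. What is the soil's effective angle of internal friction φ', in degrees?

33.4°

K_a = tan²(45° − φ/2) ⇒ 45° − φ/2 = arctan(√0.29) = 28.30°.
φ = 2(45° − 28.30°) = 33.39°.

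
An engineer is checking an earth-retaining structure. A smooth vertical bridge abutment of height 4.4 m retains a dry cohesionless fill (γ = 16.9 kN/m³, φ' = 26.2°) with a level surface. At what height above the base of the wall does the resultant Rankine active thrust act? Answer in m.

K_a = 0.3874.
The pressure distribution is triangular, so the resultant acts at H/3 above the base = 4.4/3 = 1.467 m.

1.47 m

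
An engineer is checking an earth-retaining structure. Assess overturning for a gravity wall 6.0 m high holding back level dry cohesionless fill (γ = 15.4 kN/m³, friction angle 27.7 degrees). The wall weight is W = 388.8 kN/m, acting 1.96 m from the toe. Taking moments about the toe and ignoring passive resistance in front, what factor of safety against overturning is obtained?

K_a = tan²(45° − 27.7°/2) = 0.3653.
P_a = ½K_aγH² = 0.5×0.3653×15.4×6.0² = 101.3 kN/m, acting at H/3 = 2.000 m above the base.
Overturning moment M_o = P_a × H/3 = 101.3 × 2.000 = 202.5.
Resisting moment M_r = W × 1.96 = 388.8 × 1.96 = 762.0.
FS_overturning = M_r/M_o = 762.0/202.5 = 3.762.

3.76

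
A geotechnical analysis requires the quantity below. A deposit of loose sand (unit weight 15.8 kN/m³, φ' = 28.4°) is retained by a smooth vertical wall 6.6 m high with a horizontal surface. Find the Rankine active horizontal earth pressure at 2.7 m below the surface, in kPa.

K_a = (1 − sin φ)/(1 + sin φ) = 0.3554.
σ_h = K_a γ z = 0.3554 × 15.8 × 2.7 = 15.16 kPa.

15.2 kPa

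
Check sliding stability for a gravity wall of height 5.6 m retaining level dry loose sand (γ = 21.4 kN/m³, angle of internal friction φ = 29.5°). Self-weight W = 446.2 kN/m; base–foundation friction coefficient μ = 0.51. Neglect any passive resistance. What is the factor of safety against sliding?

K_a = tan²(45° − 29.5°/2) = 0.3401.
P_a = ½K_aγH² = 0.5×0.3401×21.4×5.6² = 114.1 kN/m, acting at H/3 = 1.867 m above the base.
FS_sliding = μW / P_a = 0.51×446.2 / 114.1 = 1.994.

1.99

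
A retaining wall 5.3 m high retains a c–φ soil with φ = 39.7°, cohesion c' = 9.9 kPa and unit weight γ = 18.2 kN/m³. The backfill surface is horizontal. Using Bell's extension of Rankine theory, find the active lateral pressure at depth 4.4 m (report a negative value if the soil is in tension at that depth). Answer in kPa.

K_a = (1 − sin φ)/(1 + sin φ) = 0.2204.
σ_a = K_a γ z − 2c√K_a = 0.2204×18.2×4.4 − 2×9.9×0.4695 = 8.356 kPa.

8.36 kPa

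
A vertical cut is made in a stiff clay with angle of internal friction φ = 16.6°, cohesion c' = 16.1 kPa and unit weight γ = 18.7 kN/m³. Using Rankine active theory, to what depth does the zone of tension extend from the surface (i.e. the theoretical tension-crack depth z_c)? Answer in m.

2.31 m

K_a = tan²(45° − 16.6°/2) = 0.5556; √K_a = 0.7454.
The active pressure is zero where K_a γ z = 2c√K_a, so z_c = 2c/(γ√K_a) = 2×16.1/(18.7×0.7454) = 2.310 m.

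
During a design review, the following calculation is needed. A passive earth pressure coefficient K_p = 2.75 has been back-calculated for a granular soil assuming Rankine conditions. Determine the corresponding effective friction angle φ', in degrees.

K_p = (1+sin φ)/(1−sin φ) ⇒ sin φ = (K_p − 1)/(K_p + 1) = 0.4667.
φ = arcsin(0.4667) = 27.82°.

27.8°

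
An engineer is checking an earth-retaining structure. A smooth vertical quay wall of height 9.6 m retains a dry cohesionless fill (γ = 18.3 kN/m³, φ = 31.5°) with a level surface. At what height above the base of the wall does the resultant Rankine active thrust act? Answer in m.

K_a = 0.3136.
The pressure distribution is triangular, so the resultant acts at H/3 above the base = 9.6/3 = 3.200 m.

3.20 m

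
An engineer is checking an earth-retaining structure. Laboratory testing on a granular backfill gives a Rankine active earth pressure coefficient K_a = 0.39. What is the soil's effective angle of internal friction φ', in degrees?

K_a = tan²(45° − φ/2) ⇒ 45° − φ/2 = arctan(√0.39) = 31.98°.
φ = 2(45° − 31.98°) = 26.03°.

26.0°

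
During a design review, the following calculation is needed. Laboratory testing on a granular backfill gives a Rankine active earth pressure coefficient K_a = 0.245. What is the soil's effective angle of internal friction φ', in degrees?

K_a = tan²(45° − φ/2) ⇒ 45° − φ/2 = arctan(√0.245) = 26.33°.
φ = 2(45° − 26.33°) = 37.33°.

37.3°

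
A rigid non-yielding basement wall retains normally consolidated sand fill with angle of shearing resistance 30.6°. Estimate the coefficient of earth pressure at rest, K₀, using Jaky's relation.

0.491

K₀ = 1 − sin φ' = 1 − sin 30.6° = 0.4910.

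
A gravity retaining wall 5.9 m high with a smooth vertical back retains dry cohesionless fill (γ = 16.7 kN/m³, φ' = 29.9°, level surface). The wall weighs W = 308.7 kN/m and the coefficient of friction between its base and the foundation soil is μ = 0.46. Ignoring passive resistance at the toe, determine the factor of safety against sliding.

K_a = tan²(45° − 29.9°/2) = 0.3347.
P_a = ½K_aγH² = 0.5×0.3347×16.7×5.9² = 97.28 kN/m, acting at H/3 = 1.967 m above the base.
FS_sliding = μW / P_a = 0.46×308.7 / 97.28 = 1.460.

1.46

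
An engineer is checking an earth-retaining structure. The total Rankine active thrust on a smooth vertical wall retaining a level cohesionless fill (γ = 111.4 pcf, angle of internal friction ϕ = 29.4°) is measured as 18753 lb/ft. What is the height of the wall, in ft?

31.4 ft

K_a = 0.3415. P_a = ½ K_a γ H² ⇒ H = √(2P_a/(K_a γ)).
H = √(2×18753/(0.3415×111.4)) = 31.40 ft.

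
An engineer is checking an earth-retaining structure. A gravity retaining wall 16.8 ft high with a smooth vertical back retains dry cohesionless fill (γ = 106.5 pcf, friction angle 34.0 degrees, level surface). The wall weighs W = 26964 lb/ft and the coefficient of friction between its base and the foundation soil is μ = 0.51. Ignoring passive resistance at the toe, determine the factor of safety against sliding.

3.24

K_a = tan²(45° − 34.0°/2) = 0.2827.
P_a = ½K_aγH² = 0.5×0.2827×106.5×16.8² = 4249 lb/ft, acting at H/3 = 5.600 ft above the base.
FS_sliding = μW / P_a = 0.51×26964 / 4249 = 3.236.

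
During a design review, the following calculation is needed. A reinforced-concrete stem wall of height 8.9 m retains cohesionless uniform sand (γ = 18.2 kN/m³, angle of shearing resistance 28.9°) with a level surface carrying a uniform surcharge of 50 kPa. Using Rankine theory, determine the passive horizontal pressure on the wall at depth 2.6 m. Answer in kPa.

K_p = (1 + sin φ)/(1 − sin φ) = 2.871.
σ_v = γz + q = 18.2 × 2.6 + 50 = 97.32 kPa.
σ_h = K_p σ_v = 2.871 × 97.32 = 279.4 kPa.

279 kPa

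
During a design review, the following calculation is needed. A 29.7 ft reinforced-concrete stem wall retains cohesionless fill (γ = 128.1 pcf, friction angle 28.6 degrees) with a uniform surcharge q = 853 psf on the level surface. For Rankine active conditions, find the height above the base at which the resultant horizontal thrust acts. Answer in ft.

K_a = 0.3525.
Triangular part P₁ = ½K_aγH² = 19920 at H/3 = 9.900 ft; rectangular part P₂ = K_a q H = 8931 at H/2 = 14.85 ft.
ȳ = (P₁·9.900 + P₂·14.85)/(P₁+P₂) = 11.43 ft.

11.4 ft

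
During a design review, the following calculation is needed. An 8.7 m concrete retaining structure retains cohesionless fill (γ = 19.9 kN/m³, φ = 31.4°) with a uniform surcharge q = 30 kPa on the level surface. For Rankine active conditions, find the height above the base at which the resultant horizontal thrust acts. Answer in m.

K_a = 0.3149.
Triangular part P₁ = ½K_aγH² = 237.2 at H/3 = 2.900 m; rectangular part P₂ = K_a q H = 82.19 at H/2 = 4.350 m.
ȳ = (P₁·2.900 + P₂·4.350)/(P₁+P₂) = 3.273 m.

3.27 m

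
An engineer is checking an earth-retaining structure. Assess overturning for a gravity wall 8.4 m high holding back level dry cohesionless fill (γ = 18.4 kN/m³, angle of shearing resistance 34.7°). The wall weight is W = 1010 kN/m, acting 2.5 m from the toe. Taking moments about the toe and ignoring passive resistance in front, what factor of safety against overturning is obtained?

5.06

K_a = tan²(45° − 34.7°/2) = 0.2745.
P_a = ½K_aγH² = 0.5×0.2745×18.4×8.4² = 178.2 kN/m, acting at H/3 = 2.800 m above the base.
Overturning moment M_o = P_a × H/3 = 178.2 × 2.800 = 498.9.
Resisting moment M_r = W × 2.5 = 1010 × 2.5 = 2525.
FS_overturning = M_r/M_o = 2525/498.9 = 5.061.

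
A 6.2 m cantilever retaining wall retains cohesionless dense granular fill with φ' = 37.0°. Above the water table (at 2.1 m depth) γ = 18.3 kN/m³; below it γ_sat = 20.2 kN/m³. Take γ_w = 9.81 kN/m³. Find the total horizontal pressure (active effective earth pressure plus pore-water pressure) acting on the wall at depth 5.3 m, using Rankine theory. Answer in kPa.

49.2 kPa

K_a = (1 − sin φ)/(1 + sin φ) = 0.2486.
γ' = 20.2 − 9.81 = 10.39 kN/m³.
Effective vertical stress at 5.3 m: σ'_v = 18.3×2.1 + 10.39×3.20 = 71.68 kPa.
σ'_h = K_a σ'_v = 0.2486 × 71.68 = 17.82 kPa; u = γ_w × 3.20 = 31.39 kPa.
Total σ_h = 17.82 + 31.39 = 49.21 kPa.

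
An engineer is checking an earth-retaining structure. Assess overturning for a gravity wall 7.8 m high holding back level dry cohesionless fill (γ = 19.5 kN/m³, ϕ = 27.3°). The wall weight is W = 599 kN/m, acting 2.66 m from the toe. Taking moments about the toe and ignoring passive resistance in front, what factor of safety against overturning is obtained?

K_a = tan²(45° − 27.3°/2) = 0.3711.
P_a = ½K_aγH² = 0.5×0.3711×19.5×7.8² = 220.2 kN/m, acting at H/3 = 2.600 m above the base.
Overturning moment M_o = P_a × H/3 = 220.2 × 2.600 = 572.4.
Resisting moment M_r = W × 2.66 = 599 × 2.66 = 1593.
FS_overturning = M_r/M_o = 1593/572.4 = 2.784.

2.78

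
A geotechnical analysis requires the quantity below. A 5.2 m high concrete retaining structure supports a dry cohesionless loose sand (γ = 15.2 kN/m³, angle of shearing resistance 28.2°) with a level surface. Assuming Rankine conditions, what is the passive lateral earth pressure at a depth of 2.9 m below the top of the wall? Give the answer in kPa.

123 kPa

K_p = (1 + sin φ)/(1 − sin φ) = 2.792.
σ_h = K_p γ z = 2.792 × 15.2 × 2.9 = 123.1 kPa.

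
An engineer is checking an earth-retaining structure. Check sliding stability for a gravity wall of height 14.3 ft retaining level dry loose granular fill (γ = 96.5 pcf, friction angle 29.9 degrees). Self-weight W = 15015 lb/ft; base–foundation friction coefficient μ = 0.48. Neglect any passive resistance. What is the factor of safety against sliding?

2.18

K_a = tan²(45° − 29.9°/2) = 0.3347.
P_a = ½K_aγH² = 0.5×0.3347×96.5×14.3² = 3302 lb/ft, acting at H/3 = 4.767 ft above the base.
FS_sliding = μW / P_a = 0.48×15015 / 3302 = 2.183.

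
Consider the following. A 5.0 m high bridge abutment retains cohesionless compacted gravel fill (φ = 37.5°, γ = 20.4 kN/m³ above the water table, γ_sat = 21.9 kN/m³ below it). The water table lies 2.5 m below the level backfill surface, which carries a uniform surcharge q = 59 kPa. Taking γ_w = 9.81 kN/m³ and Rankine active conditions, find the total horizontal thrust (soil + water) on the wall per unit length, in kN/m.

K_a = tan²(45° − φ/2) = 0.2432.
γ' = 21.9 − 9.81 = 12.09 kN/m³. h₂ = H − d_w = 2.5 m.
σ'_h: at surface K_a·q = 14.35; at WT K_a(q+γd_w) = 26.75; at base K_a(q+γd_w+γ'h₂) = 34.10 kPa.
P₁ = ½(14.35+26.75)×2.5 = 51.37; P₂ = ½(26.75+34.10)×2.5 = 76.07; P_w = ½γ_w h₂² = 30.66.
Total = 51.37+76.07+30.66 = 158.1 kN/m.

158 kN/m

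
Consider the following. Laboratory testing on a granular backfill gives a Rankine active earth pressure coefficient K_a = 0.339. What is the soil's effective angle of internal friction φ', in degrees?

K_a = tan²(45° − φ/2) ⇒ 45° − φ/2 = arctan(√0.339) = 30.21°.
φ = 2(45° − 30.21°) = 29.58°.

29.6°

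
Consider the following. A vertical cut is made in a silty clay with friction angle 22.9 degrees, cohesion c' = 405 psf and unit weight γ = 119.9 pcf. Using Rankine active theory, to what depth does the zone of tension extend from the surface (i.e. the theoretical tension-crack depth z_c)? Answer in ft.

10.2 ft

K_a = tan²(45° − 22.9°/2) = 0.4398; √K_a = 0.6631.
The active pressure is zero where K_a γ z = 2c√K_a, so z_c = 2c/(γ√K_a) = 2×405/(119.9×0.6631) = 10.19 ft.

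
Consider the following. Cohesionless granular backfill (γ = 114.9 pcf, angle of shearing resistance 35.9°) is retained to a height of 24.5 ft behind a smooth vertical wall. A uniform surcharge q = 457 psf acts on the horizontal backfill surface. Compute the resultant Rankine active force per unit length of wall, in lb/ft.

11900 lb/ft

K_a = tan²(45° − φ/2) = 0.2607.
Soil triangle: ½ K_a γ H² = 0.5×0.2607×114.9×24.5² = 8991 lb/ft.
Surcharge rectangle: K_a q H = 0.2607×457×24.5 = 2919 lb/ft.
Total = 8991 + 2919 = 11910 lb/ft.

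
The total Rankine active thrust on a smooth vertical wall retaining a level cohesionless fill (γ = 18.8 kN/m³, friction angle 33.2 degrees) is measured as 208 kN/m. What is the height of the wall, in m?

K_a = 0.2924. P_a = ½ K_a γ H² ⇒ H = √(2P_a/(K_a γ)).
H = √(2×208/(0.2924×18.8)) = 8.700 m.

8.70 m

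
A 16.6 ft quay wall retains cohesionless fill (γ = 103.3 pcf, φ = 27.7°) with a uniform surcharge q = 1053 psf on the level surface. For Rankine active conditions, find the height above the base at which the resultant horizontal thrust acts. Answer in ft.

K_a = 0.3653.
Triangular part P₁ = ½K_aγH² = 5200 at H/3 = 5.533 ft; rectangular part P₂ = K_a q H = 6386 at H/2 = 8.300 ft.
ȳ = (P₁·5.533 + P₂·8.300)/(P₁+P₂) = 7.058 ft.

7.06 ft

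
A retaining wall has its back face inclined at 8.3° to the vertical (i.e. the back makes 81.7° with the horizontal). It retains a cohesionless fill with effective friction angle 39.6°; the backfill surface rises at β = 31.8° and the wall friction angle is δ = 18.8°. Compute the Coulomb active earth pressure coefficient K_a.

K_a = sin²(α+φ) / [sin²α · sin(α−δ) · (1 + √{sin(φ+δ)sin(φ−β) / (sin(α−δ)sin(α+β))})²].
With α = 81.7°, φ = 39.6°, δ = 18.8°, β = 31.8°: K_a = 0.4422.

0.442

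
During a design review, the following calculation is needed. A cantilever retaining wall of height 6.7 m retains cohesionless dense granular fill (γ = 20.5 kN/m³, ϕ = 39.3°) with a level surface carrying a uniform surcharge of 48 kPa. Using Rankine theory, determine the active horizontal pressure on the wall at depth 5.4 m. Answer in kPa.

K_a = (1 − sin φ)/(1 + sin φ) = 0.2245.
σ_v = γz + q = 20.5 × 5.4 + 48 = 158.7 kPa.
σ_h = K_a σ_v = 0.2245 × 158.7 = 35.62 kPa.

35.6 kPa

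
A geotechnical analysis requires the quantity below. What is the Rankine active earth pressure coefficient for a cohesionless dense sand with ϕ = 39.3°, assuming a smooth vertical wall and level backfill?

K_a = tan²(45° − φ/2) = tan²(25.35°) = 0.2245.

0.224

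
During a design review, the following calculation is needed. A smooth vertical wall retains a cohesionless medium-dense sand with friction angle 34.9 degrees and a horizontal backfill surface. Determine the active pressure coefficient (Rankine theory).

0.272

K_a = tan²(45° − φ/2) = tan²(27.55°) = 0.2721.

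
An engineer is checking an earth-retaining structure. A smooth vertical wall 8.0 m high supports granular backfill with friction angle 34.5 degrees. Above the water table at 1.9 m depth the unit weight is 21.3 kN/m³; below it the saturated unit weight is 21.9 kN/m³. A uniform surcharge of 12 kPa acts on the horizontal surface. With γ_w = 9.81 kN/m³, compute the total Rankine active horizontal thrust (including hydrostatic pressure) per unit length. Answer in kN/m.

K_a = tan²(45° − φ/2) = 0.2768.
γ' = 21.9 − 9.81 = 12.09 kN/m³. h₂ = H − d_w = 6.1 m.
σ'_h: at surface K_a·q = 3.322; at WT K_a(q+γd_w) = 14.52; at base K_a(q+γd_w+γ'h₂) = 34.94 kPa.
P₁ = ½(3.322+14.52)×1.9 = 16.95; P₂ = ½(14.52+34.94)×6.1 = 150.9; P_w = ½γ_w h₂² = 182.5.
Total = 16.95+150.9+182.5 = 350.3 kN/m.

350 kN/m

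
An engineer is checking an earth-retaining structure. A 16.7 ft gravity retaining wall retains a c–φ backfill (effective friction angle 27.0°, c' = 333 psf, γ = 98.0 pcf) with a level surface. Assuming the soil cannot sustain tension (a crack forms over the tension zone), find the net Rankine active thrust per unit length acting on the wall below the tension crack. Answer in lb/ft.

K_a = 0.3755; √K_a = 0.6128.
Tension-crack depth z_c = 2c/(γ√K_a) = 2×333/(98.0×0.6128) = 11.09 ft.
σ_a at base = K_a γ H − 2c√K_a = 0.3755×98.0×16.7 − 2×333×0.6128 = 206.5 psf.
P_a = ½ × 206.5 × (H − z_c) = 0.5×206.5×5.610 = 579.1 lb/ft.

579 lb/ft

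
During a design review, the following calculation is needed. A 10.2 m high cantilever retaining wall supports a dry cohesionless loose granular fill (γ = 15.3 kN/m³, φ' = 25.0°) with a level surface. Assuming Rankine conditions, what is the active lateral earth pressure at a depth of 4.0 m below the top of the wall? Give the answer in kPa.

24.8 kPa

K_a = (1 − sin φ)/(1 + sin φ) = 0.4059.
σ_h = K_a γ z = 0.4059 × 15.3 × 4.0 = 24.84 kPa.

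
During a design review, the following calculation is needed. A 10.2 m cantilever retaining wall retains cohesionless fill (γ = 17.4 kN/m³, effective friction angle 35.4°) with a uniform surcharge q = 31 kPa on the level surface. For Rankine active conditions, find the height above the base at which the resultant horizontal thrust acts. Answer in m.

3.84 m

K_a = 0.2664.
Triangular part P₁ = ½K_aγH² = 241.1 at H/3 = 3.400 m; rectangular part P₂ = K_a q H = 84.24 at H/2 = 5.100 m.
ȳ = (P₁·3.400 + P₂·5.100)/(P₁+P₂) = 3.840 m.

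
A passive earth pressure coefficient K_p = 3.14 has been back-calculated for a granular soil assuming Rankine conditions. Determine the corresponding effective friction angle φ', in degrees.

K_p = (1+sin φ)/(1−sin φ) ⇒ sin φ = (K_p − 1)/(K_p + 1) = 0.5169.
φ = arcsin(0.5169) = 31.13°.

31.1°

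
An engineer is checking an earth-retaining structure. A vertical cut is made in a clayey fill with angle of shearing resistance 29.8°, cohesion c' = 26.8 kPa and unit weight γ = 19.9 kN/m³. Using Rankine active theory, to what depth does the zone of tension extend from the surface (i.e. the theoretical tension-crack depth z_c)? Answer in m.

K_a = tan²(45° − 29.8°/2) = 0.3360; √K_a = 0.5797.
The active pressure is zero where K_a γ z = 2c√K_a, so z_c = 2c/(γ√K_a) = 2×26.8/(19.9×0.5797) = 4.646 m.

4.65 m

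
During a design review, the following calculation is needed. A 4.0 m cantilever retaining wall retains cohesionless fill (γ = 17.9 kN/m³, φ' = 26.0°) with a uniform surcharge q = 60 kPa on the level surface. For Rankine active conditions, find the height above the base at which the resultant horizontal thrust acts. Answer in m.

1.75 m

K_a = 0.3905.
Triangular part P₁ = ½K_aγH² = 55.91 at H/3 = 1.333 m; rectangular part P₂ = K_a q H = 93.71 at H/2 = 2.000 m.
ȳ = (P₁·1.333 + P₂·2.000)/(P₁+P₂) = 1.751 m.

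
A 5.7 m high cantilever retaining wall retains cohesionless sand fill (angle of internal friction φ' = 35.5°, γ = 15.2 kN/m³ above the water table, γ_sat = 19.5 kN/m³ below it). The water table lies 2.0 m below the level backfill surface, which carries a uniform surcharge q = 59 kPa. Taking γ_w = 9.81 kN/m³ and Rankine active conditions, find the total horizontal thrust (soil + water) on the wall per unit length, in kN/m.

K_a = tan²(45° − φ/2) = 0.2653.
γ' = 19.5 − 9.81 = 9.690 kN/m³. h₂ = H − d_w = 3.7 m.
σ'_h: at surface K_a·q = 15.65; at WT K_a(q+γd_w) = 23.71; at base K_a(q+γd_w+γ'h₂) = 33.22 kPa.
P₁ = ½(15.65+23.71)×2.0 = 39.36; P₂ = ½(23.71+33.22)×3.7 = 105.3; P_w = ½γ_w h₂² = 67.15.
Total = 39.36+105.3+67.15 = 211.9 kN/m.

212 kN/m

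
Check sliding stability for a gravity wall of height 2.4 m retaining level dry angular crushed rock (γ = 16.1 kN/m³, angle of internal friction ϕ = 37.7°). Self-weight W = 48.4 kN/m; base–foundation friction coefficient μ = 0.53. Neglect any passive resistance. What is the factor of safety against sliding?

2.29

K_a = tan²(45° − 37.7°/2) = 0.2411.
P_a = ½K_aγH² = 0.5×0.2411×16.1×2.4² = 11.18 kN/m, acting at H/3 = 0.8000 m above the base.
FS_sliding = μW / P_a = 0.53×48.4 / 11.18 = 2.295.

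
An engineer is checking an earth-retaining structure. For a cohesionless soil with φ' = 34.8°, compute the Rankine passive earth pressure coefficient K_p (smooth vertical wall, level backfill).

3.66

K_p = (1 + sin φ)/(1 − sin φ) = tan²(45° + 34.8°/2) = 3.659.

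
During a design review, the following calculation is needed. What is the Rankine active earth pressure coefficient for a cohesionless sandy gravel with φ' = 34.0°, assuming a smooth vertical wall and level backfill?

0.283

K_a = (1 − sin φ)/(1 + sin φ) = (1 − sin 34.0°)/(1 + sin 34.0°) = 0.2827.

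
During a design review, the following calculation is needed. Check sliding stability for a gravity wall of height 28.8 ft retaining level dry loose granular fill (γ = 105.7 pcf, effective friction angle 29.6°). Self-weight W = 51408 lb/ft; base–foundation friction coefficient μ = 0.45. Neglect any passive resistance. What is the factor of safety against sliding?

K_a = tan²(45° − 29.6°/2) = 0.3387.
P_a = ½K_aγH² = 0.5×0.3387×105.7×28.8² = 14850 lb/ft, acting at H/3 = 9.600 ft above the base.
FS_sliding = μW / P_a = 0.45×51408 / 14850 = 1.558.

1.56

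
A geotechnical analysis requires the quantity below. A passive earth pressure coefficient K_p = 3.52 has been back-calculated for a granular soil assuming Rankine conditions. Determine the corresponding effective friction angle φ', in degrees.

K_p = (1+sin φ)/(1−sin φ) ⇒ sin φ = (K_p − 1)/(K_p + 1) = 0.5575.
φ = arcsin(0.5575) = 33.88°.

33.9°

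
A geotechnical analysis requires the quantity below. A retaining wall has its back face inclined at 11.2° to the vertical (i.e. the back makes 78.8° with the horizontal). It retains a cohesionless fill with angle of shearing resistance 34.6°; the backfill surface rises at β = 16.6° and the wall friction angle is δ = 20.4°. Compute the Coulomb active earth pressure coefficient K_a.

K_a = sin²(α+φ) / [sin²α · sin(α−δ) · (1 + √{sin(φ+δ)sin(φ−β) / (sin(α−δ)sin(α+β))})²].
With α = 78.8°, φ = 34.6°, δ = 20.4°, β = 16.6°: K_a = 0.4298.

0.430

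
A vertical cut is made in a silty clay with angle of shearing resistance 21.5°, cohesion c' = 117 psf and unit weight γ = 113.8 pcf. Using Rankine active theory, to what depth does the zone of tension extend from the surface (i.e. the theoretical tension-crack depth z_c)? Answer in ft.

K_a = tan²(45° − 21.5°/2) = 0.4636; √K_a = 0.6809.
The active pressure is zero where K_a γ z = 2c√K_a, so z_c = 2c/(γ√K_a) = 2×117/(113.8×0.6809) = 3.020 ft.

3.02 ft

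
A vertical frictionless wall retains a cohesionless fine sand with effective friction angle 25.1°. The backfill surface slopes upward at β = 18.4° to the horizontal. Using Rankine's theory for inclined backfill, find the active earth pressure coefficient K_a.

0.512

K_a = cos β · (cos β − √(cos²β − cos²φ)) / (cos β + √(cos²β − cos²φ)).
cos β = 0.9489, cos φ = 0.9056, √(cos²β − cos²φ) = 0.2834.
K_a = 0.9489 × (0.9489 − 0.2834)/(0.9489 + 0.2834) = 0.5124.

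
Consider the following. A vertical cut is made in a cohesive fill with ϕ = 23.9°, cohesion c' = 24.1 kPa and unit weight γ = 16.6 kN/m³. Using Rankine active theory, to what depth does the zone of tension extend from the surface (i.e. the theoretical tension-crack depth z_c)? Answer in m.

K_a = tan²(45° − 23.9°/2) = 0.4233; √K_a = 0.6506.
The active pressure is zero where K_a γ z = 2c√K_a, so z_c = 2c/(γ√K_a) = 2×24.1/(16.6×0.6506) = 4.463 m.

4.46 m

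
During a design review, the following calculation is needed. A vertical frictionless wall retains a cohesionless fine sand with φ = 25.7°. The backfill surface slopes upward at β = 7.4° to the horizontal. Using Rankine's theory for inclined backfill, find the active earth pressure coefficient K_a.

0.407

K_a = cos β · (cos β − √(cos²β − cos²φ)) / (cos β + √(cos²β − cos²φ)).
cos β = 0.9917, cos φ = 0.9011, √(cos²β − cos²φ) = 0.4141.
K_a = 0.9917 × (0.9917 − 0.4141)/(0.9917 + 0.4141) = 0.4074.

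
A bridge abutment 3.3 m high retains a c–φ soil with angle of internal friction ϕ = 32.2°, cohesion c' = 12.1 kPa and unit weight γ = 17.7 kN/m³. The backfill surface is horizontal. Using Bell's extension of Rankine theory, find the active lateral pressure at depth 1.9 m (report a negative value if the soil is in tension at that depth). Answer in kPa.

K_a = (1 − sin φ)/(1 + sin φ) = 0.3047.
σ_a = K_a γ z − 2c√K_a = 0.3047×17.7×1.9 − 2×12.1×0.5520 = -3.111 kPa.

-3.11 kPa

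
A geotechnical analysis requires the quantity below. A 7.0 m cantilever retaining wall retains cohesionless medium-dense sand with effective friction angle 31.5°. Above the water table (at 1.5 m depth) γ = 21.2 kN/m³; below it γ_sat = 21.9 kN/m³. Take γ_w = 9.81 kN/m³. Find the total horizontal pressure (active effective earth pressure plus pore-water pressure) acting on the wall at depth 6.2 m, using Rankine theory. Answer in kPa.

73.9 kPa

K_a = (1 − sin φ)/(1 + sin φ) = 0.3136.
γ' = 21.9 − 9.81 = 12.09 kN/m³.
Effective vertical stress at 6.2 m: σ'_v = 21.2×1.5 + 12.09×4.70 = 88.62 kPa.
σ'_h = K_a σ'_v = 0.3136 × 88.62 = 27.79 kPa; u = γ_w × 4.70 = 46.11 kPa.
Total σ_h = 27.79 + 46.11 = 73.90 kPa.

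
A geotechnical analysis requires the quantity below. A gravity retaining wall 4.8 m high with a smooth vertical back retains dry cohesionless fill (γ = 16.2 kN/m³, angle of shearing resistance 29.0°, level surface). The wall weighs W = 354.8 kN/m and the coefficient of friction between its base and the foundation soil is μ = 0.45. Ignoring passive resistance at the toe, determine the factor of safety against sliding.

K_a = tan²(45° − 29.0°/2) = 0.3470.
P_a = ½K_aγH² = 0.5×0.3470×16.2×4.8² = 64.75 kN/m, acting at H/3 = 1.600 m above the base.
FS_sliding = μW / P_a = 0.45×354.8 / 64.75 = 2.466.

2.47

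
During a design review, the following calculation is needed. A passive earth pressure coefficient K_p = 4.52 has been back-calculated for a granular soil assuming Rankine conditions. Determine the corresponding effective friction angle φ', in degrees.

K_p = (1+sin φ)/(1−sin φ) ⇒ sin φ = (K_p − 1)/(K_p + 1) = 0.6377.
φ = arcsin(0.6377) = 39.62°.

39.6°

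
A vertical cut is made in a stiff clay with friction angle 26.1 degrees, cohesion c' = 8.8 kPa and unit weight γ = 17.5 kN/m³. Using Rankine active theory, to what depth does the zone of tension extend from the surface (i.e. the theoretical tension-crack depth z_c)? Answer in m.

1.61 m

K_a = tan²(45° − 26.1°/2) = 0.3889; √K_a = 0.6237.
The active pressure is zero where K_a γ z = 2c√K_a, so z_c = 2c/(γ√K_a) = 2×8.8/(17.5×0.6237) = 1.613 m.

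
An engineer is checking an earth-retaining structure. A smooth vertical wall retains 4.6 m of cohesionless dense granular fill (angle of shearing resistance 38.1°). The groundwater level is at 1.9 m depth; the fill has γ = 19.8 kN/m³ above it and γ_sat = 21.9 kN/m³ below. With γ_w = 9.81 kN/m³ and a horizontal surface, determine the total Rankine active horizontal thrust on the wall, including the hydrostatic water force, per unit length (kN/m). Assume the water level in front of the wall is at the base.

K_a = tan²(45° − φ/2) = 0.2368.
γ' = 21.9 − 9.81 = 12.09 kN/m³. Depth below WT = 2.7 m.
σ'_h at WT = K_a γ d_w = 8.910 kPa; at base = 8.910 + K_a γ' × 2.7 = 16.64 kPa.
P₁ (0–1.9 m) = ½×8.910×1.9 = 8.464. P₂ (1.9–4.6 m) = ½(8.910+16.64)×2.7 = 34.49.
P_w = ½ γ_w h₂² = 0.5×9.81×2.7² = 35.76. Total = 8.464+34.49+35.76 = 78.71 kN/m.

78.7 kN/m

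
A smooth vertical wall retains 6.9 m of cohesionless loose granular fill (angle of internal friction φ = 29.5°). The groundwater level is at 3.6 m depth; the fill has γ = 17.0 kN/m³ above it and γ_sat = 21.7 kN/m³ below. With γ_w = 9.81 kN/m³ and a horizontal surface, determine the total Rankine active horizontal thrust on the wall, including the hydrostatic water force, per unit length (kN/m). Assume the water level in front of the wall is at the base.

182 kN/m

K_a = tan²(45° − φ/2) = 0.3401.
γ' = 21.7 − 9.81 = 11.89 kN/m³. Depth below WT = 3.3 m.
σ'_h at WT = K_a γ d_w = 20.81 kPa; at base = 20.81 + K_a γ' × 3.3 = 34.16 kPa.
P₁ (0–3.6 m) = ½×20.81×3.6 = 37.47. P₂ (3.6–6.9 m) = ½(20.81+34.16)×3.3 = 90.71.
P_w = ½ γ_w h₂² = 0.5×9.81×3.3² = 53.42. Total = 37.47+90.71+53.42 = 181.6 kN/m.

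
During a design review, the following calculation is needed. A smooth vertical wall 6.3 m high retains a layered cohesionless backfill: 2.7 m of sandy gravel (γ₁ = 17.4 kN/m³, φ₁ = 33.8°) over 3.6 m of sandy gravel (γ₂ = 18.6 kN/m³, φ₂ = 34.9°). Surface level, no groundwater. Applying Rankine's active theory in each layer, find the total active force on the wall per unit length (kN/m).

K_a1 = tan²(45°−33.8°/2) = 0.2851; K_a2 = tan²(45°−34.9°/2) = 0.2721.
Layer 1: σ at base = K_a1 γ₁ h₁ = 13.39 kPa; P₁ = ½×13.39×2.7 = 18.08.
Layer 2: σ_v at top = γ₁h₁ = 46.98; σ_h top = K_a2×46.98 = 12.79; σ_h base = K_a2×(46.98+18.6×3.6) = 31.01.
P₂ = ½(12.79+31.01)×3.6 = 78.83. Total P_a = 18.08+78.83 = 96.91 kN/m.

96.9 kN/m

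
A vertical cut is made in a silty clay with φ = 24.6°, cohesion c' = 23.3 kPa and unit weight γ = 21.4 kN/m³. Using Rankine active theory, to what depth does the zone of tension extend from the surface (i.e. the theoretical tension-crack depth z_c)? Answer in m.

3.39 m

K_a = tan²(45° − 24.6°/2) = 0.4121; √K_a = 0.6420.
The active pressure is zero where K_a γ z = 2c√K_a, so z_c = 2c/(γ√K_a) = 2×23.3/(21.4×0.6420) = 3.392 m.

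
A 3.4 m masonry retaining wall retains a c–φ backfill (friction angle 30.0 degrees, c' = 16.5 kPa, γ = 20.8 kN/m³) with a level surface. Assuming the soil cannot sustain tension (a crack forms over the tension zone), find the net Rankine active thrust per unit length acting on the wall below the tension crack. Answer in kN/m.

1.47 kN/m

K_a = 0.3333; √K_a = 0.5774.
Tension-crack depth z_c = 2c/(γ√K_a) = 2×16.5/(20.8×0.5774) = 2.748 m.
σ_a at base = K_a γ H − 2c√K_a = 0.3333×20.8×3.4 − 2×16.5×0.5774 = 4.521 kPa.
P_a = ½ × 4.521 × (H − z_c) = 0.5×4.521×0.6520 = 1.474 kN/m.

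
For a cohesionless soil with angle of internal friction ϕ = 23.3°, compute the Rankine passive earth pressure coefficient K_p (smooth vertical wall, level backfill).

K_p = (1 + sin φ)/(1 − sin φ) = tan²(45° + 23.3°/2) = 2.309.

2.31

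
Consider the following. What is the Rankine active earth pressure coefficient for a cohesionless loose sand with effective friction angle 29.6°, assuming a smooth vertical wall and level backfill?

K_a = tan²(45° − φ/2) = tan²(30.20°) = 0.3387.

0.339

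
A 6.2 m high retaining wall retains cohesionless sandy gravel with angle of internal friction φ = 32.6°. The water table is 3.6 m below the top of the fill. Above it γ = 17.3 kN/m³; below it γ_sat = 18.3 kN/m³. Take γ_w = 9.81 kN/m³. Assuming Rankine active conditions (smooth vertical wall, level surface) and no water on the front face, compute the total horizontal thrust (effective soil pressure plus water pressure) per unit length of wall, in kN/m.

K_a = tan²(45° − φ/2) = 0.2997.
γ' = 18.3 − 9.81 = 8.490 kN/m³. Depth below WT = 2.6 m.
σ'_h at WT = K_a γ d_w = 18.67 kPa; at base = 18.67 + K_a γ' × 2.6 = 25.28 kPa.
P₁ (0–3.6 m) = ½×18.67×3.6 = 33.60. P₂ (3.6–6.2 m) = ½(18.67+25.28)×2.6 = 57.14.
P_w = ½ γ_w h₂² = 0.5×9.81×2.6² = 33.16. Total = 33.60+57.14+33.16 = 123.9 kN/m.

124 kN/m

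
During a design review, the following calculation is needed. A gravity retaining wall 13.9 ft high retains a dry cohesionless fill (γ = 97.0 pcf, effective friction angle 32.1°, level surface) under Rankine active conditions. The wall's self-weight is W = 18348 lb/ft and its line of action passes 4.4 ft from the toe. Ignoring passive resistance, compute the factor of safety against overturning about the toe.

K_a = tan²(45° − 32.1°/2) = 0.3060.
P_a = ½K_aγH² = 0.5×0.3060×97.0×13.9² = 2867 lb/ft, acting at H/3 = 4.633 ft above the base.
Overturning moment M_o = P_a × H/3 = 2867 × 4.633 = 13290.
Resisting moment M_r = W × 4.4 = 18348 × 4.4 = 80730.
FS_overturning = M_r/M_o = 80730/13290 = 6.077.

6.08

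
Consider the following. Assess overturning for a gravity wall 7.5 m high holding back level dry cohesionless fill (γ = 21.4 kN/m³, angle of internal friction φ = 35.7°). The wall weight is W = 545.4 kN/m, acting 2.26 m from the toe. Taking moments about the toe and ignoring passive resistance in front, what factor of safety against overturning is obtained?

3.11

K_a = tan²(45° − 35.7°/2) = 0.2630.
P_a = ½K_aγH² = 0.5×0.2630×21.4×7.5² = 158.3 kN/m, acting at H/3 = 2.500 m above the base.
Overturning moment M_o = P_a × H/3 = 158.3 × 2.500 = 395.7.
Resisting moment M_r = W × 2.26 = 545.4 × 2.26 = 1233.
FS_overturning = M_r/M_o = 1233/395.7 = 3.115.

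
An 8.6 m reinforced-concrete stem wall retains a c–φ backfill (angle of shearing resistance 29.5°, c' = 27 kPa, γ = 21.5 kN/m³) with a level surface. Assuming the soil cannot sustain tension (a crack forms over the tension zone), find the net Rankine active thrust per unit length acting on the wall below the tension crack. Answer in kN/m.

K_a = 0.3401; √K_a = 0.5832.
Tension-crack depth z_c = 2c/(γ√K_a) = 2×27/(21.5×0.5832) = 4.307 m.
σ_a at base = K_a γ H − 2c√K_a = 0.3401×21.5×8.6 − 2×27×0.5832 = 31.39 kPa.
P_a = ½ × 31.39 × (H − z_c) = 0.5×31.39×4.293 = 67.39 kN/m.

67.4 kN/m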